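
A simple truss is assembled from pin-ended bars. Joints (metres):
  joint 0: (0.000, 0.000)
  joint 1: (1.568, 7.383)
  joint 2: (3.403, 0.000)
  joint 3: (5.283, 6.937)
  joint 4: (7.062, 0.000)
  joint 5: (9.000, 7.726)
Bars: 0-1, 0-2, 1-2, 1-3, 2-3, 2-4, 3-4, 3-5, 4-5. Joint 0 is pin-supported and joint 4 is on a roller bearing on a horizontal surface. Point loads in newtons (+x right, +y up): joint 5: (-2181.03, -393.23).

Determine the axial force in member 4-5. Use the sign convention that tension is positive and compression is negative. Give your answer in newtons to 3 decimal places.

75.936

N=6 nodes, M=9 members, R=3 reactions → 2N=12, M+R=12
member 0 (0-1): L=7.5477, (cx,cy)=(0.2077,0.9782)
member 1 (0-2): L=3.4030, (cx,cy)=(1.0000,0.0000)
member 2 (1-2): L=7.6076, (cx,cy)=(0.2412,-0.9705)
member 3 (1-3): L=3.7417, (cx,cy)=(0.9929,-0.1192)
member 4 (2-3): L=7.1872, (cx,cy)=(0.2616,0.9652)
member 5 (2-4): L=3.6590, (cx,cy)=(1.0000,0.0000)
member 6 (3-4): L=7.1615, (cx,cy)=(0.2484,-0.9687)
member 7 (3-5): L=3.7998, (cx,cy)=(0.9782,0.2076)
member 8 (4-5): L=7.9654, (cx,cy)=(0.2433,0.9700)
solve A·x = −loads:
  F[0-1] = -2328.9996 N (compression)
  F[0-2] = -1697.1891 N (compression)
  F[1-2] = +2481.3950 N (tension)
  F[1-3] = -1090.1391 N (compression)
  F[2-3] = -2494.9973 N (compression)
  F[2-4] = -446.0346 N (compression)
  F[3-4] = +1869.9163 N (tension)
  F[3-5] = -2248.5120 N (compression)
  F[4-5] = +75.9364 N (tension)
  Rx@0 = +2181.0300 N
  Ry@0 = +2278.1872 N
  Ry@4 = -1884.9572 N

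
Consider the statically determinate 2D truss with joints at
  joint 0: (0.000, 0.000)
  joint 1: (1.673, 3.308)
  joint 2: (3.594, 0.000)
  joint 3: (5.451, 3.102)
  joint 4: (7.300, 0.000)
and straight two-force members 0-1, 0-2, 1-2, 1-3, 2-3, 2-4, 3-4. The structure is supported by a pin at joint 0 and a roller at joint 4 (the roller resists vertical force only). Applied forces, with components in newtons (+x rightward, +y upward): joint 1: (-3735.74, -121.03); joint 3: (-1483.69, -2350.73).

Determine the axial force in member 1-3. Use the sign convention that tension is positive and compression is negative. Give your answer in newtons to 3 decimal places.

551.856

N=5 nodes, M=7 members, R=3 reactions → 2N=10, M+R=10
member 0 (0-1): L=3.7070, (cx,cy)=(0.4513,0.8924)
member 1 (0-2): L=3.5940, (cx,cy)=(1.0000,0.0000)
member 2 (1-2): L=3.8253, (cx,cy)=(0.5022,-0.8648)
member 3 (1-3): L=3.7836, (cx,cy)=(0.9985,-0.0544)
member 4 (2-3): L=3.6154, (cx,cy)=(0.5136,0.8580)
member 5 (2-4): L=3.7060, (cx,cy)=(1.0000,0.0000)
member 6 (3-4): L=3.6113, (cx,cy)=(0.5120,-0.8590)
solve A·x = −loads:
  F[0-1] = -3375.3167 N (compression)
  F[0-2] = -3696.1184 N (compression)
  F[1-2] = +3308.3587 N (tension)
  F[1-3] = +551.8564 N (tension)
  F[2-3] = -3334.4179 N (compression)
  F[2-4] = -322.0331 N (compression)
  F[3-4] = +628.9593 N (tension)
  Rx@0 = +5219.4300 N
  Ry@0 = +3012.0233 N
  Ry@4 = -540.2633 N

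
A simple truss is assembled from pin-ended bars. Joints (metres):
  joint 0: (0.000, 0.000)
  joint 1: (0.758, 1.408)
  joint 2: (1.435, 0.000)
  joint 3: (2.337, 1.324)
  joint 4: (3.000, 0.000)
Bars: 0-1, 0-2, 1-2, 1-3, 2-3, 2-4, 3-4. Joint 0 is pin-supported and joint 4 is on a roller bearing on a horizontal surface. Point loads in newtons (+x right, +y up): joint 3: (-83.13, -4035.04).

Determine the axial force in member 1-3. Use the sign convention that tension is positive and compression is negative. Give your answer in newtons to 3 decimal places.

-972.448

N=5 nodes, M=7 members, R=3 reactions → 2N=10, M+R=10
member 0 (0-1): L=1.5991, (cx,cy)=(0.4740,0.8805)
member 1 (0-2): L=1.4350, (cx,cy)=(1.0000,0.0000)
member 2 (1-2): L=1.5623, (cx,cy)=(0.4333,-0.9012)
member 3 (1-3): L=1.5812, (cx,cy)=(0.9986,-0.0531)
member 4 (2-3): L=1.6021, (cx,cy)=(0.5630,0.8264)
member 5 (2-4): L=1.5650, (cx,cy)=(1.0000,0.0000)
member 6 (3-4): L=1.4807, (cx,cy)=(0.4478,-0.8942)
solve A·x = −loads:
  F[0-1] = -1054.4236 N (compression)
  F[0-2] = +416.6934 N (tension)
  F[1-2] = +1087.5003 N (tension)
  F[1-3] = -972.4478 N (compression)
  F[2-3] = -1185.9216 N (compression)
  F[2-4] = +1555.6504 N (tension)
  F[3-4] = -3474.3434 N (compression)
  Rx@0 = +83.1300 N
  Ry@0 = +928.4319 N
  Ry@4 = +3106.6081 N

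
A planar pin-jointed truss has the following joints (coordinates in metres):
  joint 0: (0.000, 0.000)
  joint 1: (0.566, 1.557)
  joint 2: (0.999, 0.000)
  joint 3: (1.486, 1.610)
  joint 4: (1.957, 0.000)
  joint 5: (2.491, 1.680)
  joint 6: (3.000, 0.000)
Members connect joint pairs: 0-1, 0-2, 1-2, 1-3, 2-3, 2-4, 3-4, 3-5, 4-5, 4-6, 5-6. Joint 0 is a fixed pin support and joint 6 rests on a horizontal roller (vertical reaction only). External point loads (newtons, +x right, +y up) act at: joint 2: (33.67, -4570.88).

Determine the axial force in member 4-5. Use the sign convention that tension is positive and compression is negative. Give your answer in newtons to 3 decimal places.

1667.772

N=7 nodes, M=11 members, R=3 reactions → 2N=14, M+R=14
member 0 (0-1): L=1.6567, (cx,cy)=(0.3416,0.9398)
member 1 (0-2): L=0.9990, (cx,cy)=(1.0000,0.0000)
member 2 (1-2): L=1.6161, (cx,cy)=(0.2679,-0.9634)
member 3 (1-3): L=0.9215, (cx,cy)=(0.9983,0.0575)
member 4 (2-3): L=1.6820, (cx,cy)=(0.2895,0.9572)
member 5 (2-4): L=0.9580, (cx,cy)=(1.0000,0.0000)
member 6 (3-4): L=1.6775, (cx,cy)=(0.2808,-0.9598)
member 7 (3-5): L=1.0074, (cx,cy)=(0.9976,0.0695)
member 8 (4-5): L=1.7628, (cx,cy)=(0.3029,0.9530)
member 9 (4-6): L=1.0430, (cx,cy)=(1.0000,0.0000)
member 10 (5-6): L=1.7554, (cx,cy)=(0.2900,-0.9570)
solve A·x = −loads:
  F[0-1] = -3243.9710 N (compression)
  F[0-2] = +1141.9601 N (tension)
  F[1-2] = +3049.3527 N (tension)
  F[1-3] = -1928.4987 N (compression)
  F[2-3] = +1706.0905 N (tension)
  F[2-4] = +1431.3441 N (tension)
  F[3-4] = -1656.0298 N (compression)
  F[3-5] = -968.7083 N (compression)
  F[4-5] = +1667.7722 N (tension)
  F[4-6] = +461.1610 N (tension)
  F[5-6] = -1590.4299 N (compression)
  Rx@0 = -33.6700 N
  Ry@0 = +3048.7770 N
  Ry@6 = +1522.1030 N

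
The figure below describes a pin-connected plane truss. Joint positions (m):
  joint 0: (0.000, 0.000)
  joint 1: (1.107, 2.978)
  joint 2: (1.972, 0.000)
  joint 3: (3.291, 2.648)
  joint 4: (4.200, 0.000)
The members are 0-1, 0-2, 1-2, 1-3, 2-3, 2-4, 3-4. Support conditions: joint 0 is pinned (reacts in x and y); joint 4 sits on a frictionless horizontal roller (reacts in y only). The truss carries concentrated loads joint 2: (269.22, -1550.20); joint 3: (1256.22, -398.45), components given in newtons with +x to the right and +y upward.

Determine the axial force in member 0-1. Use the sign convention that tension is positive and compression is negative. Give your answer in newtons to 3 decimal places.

-124.356

N=5 nodes, M=7 members, R=3 reactions → 2N=10, M+R=10
member 0 (0-1): L=3.1771, (cx,cy)=(0.3484,0.9373)
member 1 (0-2): L=1.9720, (cx,cy)=(1.0000,0.0000)
member 2 (1-2): L=3.1011, (cx,cy)=(0.2789,-0.9603)
member 3 (1-3): L=2.2088, (cx,cy)=(0.9888,-0.1494)
member 4 (2-3): L=2.9583, (cx,cy)=(0.4459,0.8951)
member 5 (2-4): L=2.2280, (cx,cy)=(1.0000,0.0000)
member 6 (3-4): L=2.7997, (cx,cy)=(0.3247,-0.9458)
solve A·x = −loads:
  F[0-1] = -124.3562 N (compression)
  F[0-2] = +1568.7696 N (tension)
  F[1-2] = +134.0834 N (tension)
  F[1-3] = -81.6465 N (compression)
  F[2-3] = +1588.0180 N (tension)
  F[2-4] = +628.9149 N (tension)
  F[3-4] = -1937.0275 N (compression)
  Rx@0 = -1525.4400 N
  Ry@0 = +116.5634 N
  Ry@4 = +1832.0866 N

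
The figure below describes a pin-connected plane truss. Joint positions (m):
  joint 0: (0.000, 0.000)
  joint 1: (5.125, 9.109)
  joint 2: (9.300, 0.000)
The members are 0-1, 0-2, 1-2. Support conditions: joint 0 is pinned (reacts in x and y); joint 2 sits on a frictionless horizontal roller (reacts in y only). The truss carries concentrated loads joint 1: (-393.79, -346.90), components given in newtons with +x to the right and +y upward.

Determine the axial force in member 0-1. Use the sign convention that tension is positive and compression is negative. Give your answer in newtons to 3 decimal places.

N=3 nodes, M=3 members, R=3 reactions → 2N=6, M+R=6
member 0 (0-1): L=10.4518, (cx,cy)=(0.4903,0.8715)
member 1 (0-2): L=9.3000, (cx,cy)=(1.0000,0.0000)
member 2 (1-2): L=10.0202, (cx,cy)=(0.4167,-0.9091)
solve A·x = −loads:
  F[0-1] = -621.2481 N (compression)
  F[0-2] = -89.1625 N (compression)
  F[1-2] = +213.9944 N (tension)
  Rx@0 = +393.7900 N
  Ry@0 = +541.4345 N
  Ry@2 = -194.5345 N

-621.248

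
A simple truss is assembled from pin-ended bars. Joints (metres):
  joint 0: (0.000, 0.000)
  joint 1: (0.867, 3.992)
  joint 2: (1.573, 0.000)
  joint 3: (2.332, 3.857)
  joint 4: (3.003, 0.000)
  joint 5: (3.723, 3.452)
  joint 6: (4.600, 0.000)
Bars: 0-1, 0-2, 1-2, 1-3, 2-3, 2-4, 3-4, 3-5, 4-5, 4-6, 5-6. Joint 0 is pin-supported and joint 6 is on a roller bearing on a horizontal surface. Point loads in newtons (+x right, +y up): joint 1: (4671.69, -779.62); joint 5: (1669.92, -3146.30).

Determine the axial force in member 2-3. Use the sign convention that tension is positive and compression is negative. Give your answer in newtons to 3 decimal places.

N=7 nodes, M=11 members, R=3 reactions → 2N=14, M+R=14
member 0 (0-1): L=4.0851, (cx,cy)=(0.2122,0.9772)
member 1 (0-2): L=1.5730, (cx,cy)=(1.0000,0.0000)
member 2 (1-2): L=4.0539, (cx,cy)=(0.1742,-0.9847)
member 3 (1-3): L=1.4712, (cx,cy)=(0.9958,-0.0918)
member 4 (2-3): L=3.9310, (cx,cy)=(0.1931,0.9812)
member 5 (2-4): L=1.4300, (cx,cy)=(1.0000,0.0000)
member 6 (3-4): L=3.9149, (cx,cy)=(0.1714,-0.9852)
member 7 (3-5): L=1.4488, (cx,cy)=(0.9601,-0.2795)
member 8 (4-5): L=3.5263, (cx,cy)=(0.2042,0.9789)
member 9 (4-6): L=1.5970, (cx,cy)=(1.0000,0.0000)
member 10 (5-6): L=3.5617, (cx,cy)=(0.2462,-0.9692)
solve A·x = −loads:
  F[0-1] = +4169.8492 N (tension)
  F[0-2] = +5456.6156 N (tension)
  F[1-2] = -4651.2479 N (compression)
  F[1-3] = -2989.2870 N (compression)
  F[2-3] = +4668.0117 N (tension)
  F[2-4] = +3745.2858 N (tension)
  F[3-4] = -4544.2290 N (compression)
  F[3-5] = -1350.3438 N (compression)
  F[4-5] = +4573.3306 N (tension)
  F[4-6] = +2032.6413 N (tension)
  F[5-6] = -8254.9379 N (compression)
  Rx@0 = -6341.6100 N
  Ry@0 = -4074.8530 N
  Ry@6 = +8000.7730 N

4668.012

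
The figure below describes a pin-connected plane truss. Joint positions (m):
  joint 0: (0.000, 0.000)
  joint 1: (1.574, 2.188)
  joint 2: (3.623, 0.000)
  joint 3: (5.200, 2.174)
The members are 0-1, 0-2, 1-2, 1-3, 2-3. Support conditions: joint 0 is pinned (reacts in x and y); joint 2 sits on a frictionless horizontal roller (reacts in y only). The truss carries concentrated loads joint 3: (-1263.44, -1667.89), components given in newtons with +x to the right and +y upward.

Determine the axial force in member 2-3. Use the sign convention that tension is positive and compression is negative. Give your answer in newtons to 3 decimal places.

N=4 nodes, M=5 members, R=3 reactions → 2N=8, M+R=8
member 0 (0-1): L=2.6953, (cx,cy)=(0.5840,0.8118)
member 1 (0-2): L=3.6230, (cx,cy)=(1.0000,0.0000)
member 2 (1-2): L=2.9976, (cx,cy)=(0.6835,-0.7299)
member 3 (1-3): L=3.6260, (cx,cy)=(1.0000,-0.0039)
member 4 (2-3): L=2.6857, (cx,cy)=(0.5872,0.8095)
solve A·x = −loads:
  F[0-1] = -39.5967 N (compression)
  F[0-2] = -1240.3166 N (compression)
  F[1-2] = +44.3201 N (tension)
  F[1-3] = -53.4184 N (compression)
  F[2-3] = -2060.7519 N (compression)
  Rx@0 = +1263.4400 N
  Ry@0 = +32.1435 N
  Ry@2 = +1635.7465 N

-2060.752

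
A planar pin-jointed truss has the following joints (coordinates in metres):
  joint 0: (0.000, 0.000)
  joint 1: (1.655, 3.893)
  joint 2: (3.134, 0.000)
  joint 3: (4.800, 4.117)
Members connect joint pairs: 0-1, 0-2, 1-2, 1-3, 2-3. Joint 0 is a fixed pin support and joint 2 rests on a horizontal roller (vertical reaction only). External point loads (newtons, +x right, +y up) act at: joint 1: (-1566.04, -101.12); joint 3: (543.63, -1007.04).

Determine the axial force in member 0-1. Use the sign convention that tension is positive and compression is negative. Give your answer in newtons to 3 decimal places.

N=4 nodes, M=5 members, R=3 reactions → 2N=8, M+R=8
member 0 (0-1): L=4.2302, (cx,cy)=(0.3912,0.9203)
member 1 (0-2): L=3.1340, (cx,cy)=(1.0000,0.0000)
member 2 (1-2): L=4.1645, (cx,cy)=(0.3551,-0.9348)
member 3 (1-3): L=3.1530, (cx,cy)=(0.9975,0.0710)
member 4 (2-3): L=4.4413, (cx,cy)=(0.3751,0.9270)
solve A·x = −loads:
  F[0-1] = -807.9553 N (compression)
  F[0-2] = -706.3090 N (compression)
  F[1-2] = +761.8530 N (tension)
  F[1-3] = +981.8506 N (tension)
  F[2-3] = -1161.6179 N (compression)
  Rx@0 = +1022.4100 N
  Ry@0 = +743.5536 N
  Ry@2 = +364.6064 N

-807.955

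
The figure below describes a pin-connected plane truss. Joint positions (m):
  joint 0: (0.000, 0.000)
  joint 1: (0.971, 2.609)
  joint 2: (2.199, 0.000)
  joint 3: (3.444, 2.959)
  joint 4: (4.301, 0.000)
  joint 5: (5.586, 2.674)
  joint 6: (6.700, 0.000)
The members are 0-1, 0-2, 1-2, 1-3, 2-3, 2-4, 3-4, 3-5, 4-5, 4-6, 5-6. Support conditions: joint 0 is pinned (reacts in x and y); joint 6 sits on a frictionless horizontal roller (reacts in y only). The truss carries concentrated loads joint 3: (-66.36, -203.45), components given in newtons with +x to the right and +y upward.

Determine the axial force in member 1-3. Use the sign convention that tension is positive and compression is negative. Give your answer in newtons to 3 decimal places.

-102.297

N=7 nodes, M=11 members, R=3 reactions → 2N=14, M+R=14
member 0 (0-1): L=2.7838, (cx,cy)=(0.3488,0.9372)
member 1 (0-2): L=2.1990, (cx,cy)=(1.0000,0.0000)
member 2 (1-2): L=2.8836, (cx,cy)=(0.4259,-0.9048)
member 3 (1-3): L=2.4976, (cx,cy)=(0.9901,0.1401)
member 4 (2-3): L=3.2103, (cx,cy)=(0.3878,0.9217)
member 5 (2-4): L=2.1020, (cx,cy)=(1.0000,0.0000)
member 6 (3-4): L=3.0806, (cx,cy)=(0.2782,-0.9605)
member 7 (3-5): L=2.1609, (cx,cy)=(0.9913,-0.1319)
member 8 (4-5): L=2.9667, (cx,cy)=(0.4331,0.9013)
member 9 (4-6): L=2.3990, (cx,cy)=(1.0000,0.0000)
member 10 (5-6): L=2.8968, (cx,cy)=(0.3846,-0.9231)
solve A·x = −loads:
  F[0-1] = -136.7673 N (compression)
  F[0-2] = -18.6556 N (compression)
  F[1-2] = +125.8228 N (tension)
  F[1-3] = -102.2972 N (compression)
  F[2-3] = -123.5093 N (compression)
  F[2-4] = +82.8272 N (tension)
  F[3-4] = -69.5732 N (compression)
  F[3-5] = -64.0319 N (compression)
  F[4-5] = +74.1426 N (tension)
  F[4-6] = +31.3587 N (tension)
  F[5-6] = -81.5429 N (compression)
  Rx@0 = +66.3600 N
  Ry@0 = +128.1780 N
  Ry@6 = +75.2720 N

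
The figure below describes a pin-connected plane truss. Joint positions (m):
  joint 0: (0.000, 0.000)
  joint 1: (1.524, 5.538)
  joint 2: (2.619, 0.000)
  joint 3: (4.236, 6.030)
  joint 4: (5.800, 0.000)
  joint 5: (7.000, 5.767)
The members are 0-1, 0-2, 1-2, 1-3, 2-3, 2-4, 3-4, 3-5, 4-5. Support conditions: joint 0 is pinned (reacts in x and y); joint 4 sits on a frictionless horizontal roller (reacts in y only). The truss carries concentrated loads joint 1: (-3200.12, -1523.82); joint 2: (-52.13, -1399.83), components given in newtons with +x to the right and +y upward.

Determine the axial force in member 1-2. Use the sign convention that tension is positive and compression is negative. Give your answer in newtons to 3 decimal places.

3696.621

N=6 nodes, M=9 members, R=3 reactions → 2N=12, M+R=12
member 0 (0-1): L=5.7439, (cx,cy)=(0.2653,0.9642)
member 1 (0-2): L=2.6190, (cx,cy)=(1.0000,0.0000)
member 2 (1-2): L=5.6452, (cx,cy)=(0.1940,-0.9810)
member 3 (1-3): L=2.7563, (cx,cy)=(0.9839,0.1785)
member 4 (2-3): L=6.2430, (cx,cy)=(0.2590,0.9659)
member 5 (2-4): L=3.1810, (cx,cy)=(1.0000,0.0000)
member 6 (3-4): L=6.2295, (cx,cy)=(0.2511,-0.9680)
member 7 (3-5): L=2.7765, (cx,cy)=(0.9955,-0.0947)
member 8 (4-5): L=5.8905, (cx,cy)=(0.2037,0.9790)
solve A·x = −loads:
  F[0-1] = -5130.6083 N (compression)
  F[0-2] = -1890.9640 N (compression)
  F[1-2] = +3696.6210 N (tension)
  F[1-3] = +1140.1129 N (tension)
  F[2-3] = -2305.2496 N (compression)
  F[2-4] = -524.7234 N (compression)
  F[3-4] = +2090.0116 N (tension)
  F[3-5] = -0.0000 N (compression)
  F[4-5] = +0.0000 N (tension)
  Rx@0 = +3252.2500 N
  Ry@0 = +4946.7204 N
  Ry@4 = -2023.0704 N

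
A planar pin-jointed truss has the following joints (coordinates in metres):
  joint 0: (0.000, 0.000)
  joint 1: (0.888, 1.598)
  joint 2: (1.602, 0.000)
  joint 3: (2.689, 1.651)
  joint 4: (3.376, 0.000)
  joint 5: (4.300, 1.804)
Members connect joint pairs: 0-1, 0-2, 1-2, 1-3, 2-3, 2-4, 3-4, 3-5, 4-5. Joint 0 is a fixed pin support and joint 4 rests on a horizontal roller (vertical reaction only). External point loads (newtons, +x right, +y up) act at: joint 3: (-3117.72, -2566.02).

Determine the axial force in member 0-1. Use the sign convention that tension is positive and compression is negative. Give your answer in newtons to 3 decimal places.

N=6 nodes, M=9 members, R=3 reactions → 2N=12, M+R=12
member 0 (0-1): L=1.8282, (cx,cy)=(0.4857,0.8741)
member 1 (0-2): L=1.6020, (cx,cy)=(1.0000,0.0000)
member 2 (1-2): L=1.7503, (cx,cy)=(0.4079,-0.9130)
member 3 (1-3): L=1.8018, (cx,cy)=(0.9996,0.0294)
member 4 (2-3): L=1.9767, (cx,cy)=(0.5499,0.8352)
member 5 (2-4): L=1.7740, (cx,cy)=(1.0000,0.0000)
member 6 (3-4): L=1.7882, (cx,cy)=(0.3842,-0.9233)
member 7 (3-5): L=1.6182, (cx,cy)=(0.9955,0.0945)
member 8 (4-5): L=2.0269, (cx,cy)=(0.4559,0.8900)
solve A·x = −loads:
  F[0-1] = -2341.6661 N (compression)
  F[0-2] = -1980.2889 N (compression)
  F[1-2] = +2176.6071 N (tension)
  F[1-3] = -2026.2331 N (compression)
  F[2-3] = -2379.3052 N (compression)
  F[2-4] = +216.0269 N (tension)
  F[3-4] = -562.3086 N (compression)
  F[3-5] = +0.0000 N (tension)
  F[4-5] = -0.0000 N (compression)
  Rx@0 = +3117.7200 N
  Ry@0 = +2046.8636 N
  Ry@4 = +519.1564 N

-2341.666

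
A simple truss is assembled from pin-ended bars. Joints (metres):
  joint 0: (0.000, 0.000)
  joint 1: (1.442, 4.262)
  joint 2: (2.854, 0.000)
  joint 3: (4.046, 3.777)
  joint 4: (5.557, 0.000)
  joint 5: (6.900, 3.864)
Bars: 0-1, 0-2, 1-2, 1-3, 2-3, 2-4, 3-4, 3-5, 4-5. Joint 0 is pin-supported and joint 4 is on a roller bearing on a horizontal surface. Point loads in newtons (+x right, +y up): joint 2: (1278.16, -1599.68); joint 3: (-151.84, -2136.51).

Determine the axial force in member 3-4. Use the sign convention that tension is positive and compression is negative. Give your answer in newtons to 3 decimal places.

-2449.157

N=6 nodes, M=9 members, R=3 reactions → 2N=12, M+R=12
member 0 (0-1): L=4.4993, (cx,cy)=(0.3205,0.9473)
member 1 (0-2): L=2.8540, (cx,cy)=(1.0000,0.0000)
member 2 (1-2): L=4.4898, (cx,cy)=(0.3145,-0.9493)
member 3 (1-3): L=2.6488, (cx,cy)=(0.9831,-0.1831)
member 4 (2-3): L=3.9606, (cx,cy)=(0.3010,0.9536)
member 5 (2-4): L=2.7030, (cx,cy)=(1.0000,0.0000)
member 6 (3-4): L=4.0680, (cx,cy)=(0.3714,-0.9285)
member 7 (3-5): L=2.8553, (cx,cy)=(0.9995,0.0305)
member 8 (4-5): L=4.0907, (cx,cy)=(0.3283,0.9446)
solve A·x = −loads:
  F[0-1] = -1543.6728 N (compression)
  F[0-2] = +1621.0546 N (tension)
  F[1-2] = +1745.1611 N (tension)
  F[1-3] = -1061.5165 N (compression)
  F[2-3] = -59.7010 N (compression)
  F[2-4] = +909.6980 N (tension)
  F[3-4] = -2449.1573 N (compression)
  F[3-5] = -0.0000 N (compression)
  F[4-5] = +0.0000 N (tension)
  Rx@0 = -1126.3200 N
  Ry@0 = +1462.2461 N
  Ry@4 = +2273.9439 N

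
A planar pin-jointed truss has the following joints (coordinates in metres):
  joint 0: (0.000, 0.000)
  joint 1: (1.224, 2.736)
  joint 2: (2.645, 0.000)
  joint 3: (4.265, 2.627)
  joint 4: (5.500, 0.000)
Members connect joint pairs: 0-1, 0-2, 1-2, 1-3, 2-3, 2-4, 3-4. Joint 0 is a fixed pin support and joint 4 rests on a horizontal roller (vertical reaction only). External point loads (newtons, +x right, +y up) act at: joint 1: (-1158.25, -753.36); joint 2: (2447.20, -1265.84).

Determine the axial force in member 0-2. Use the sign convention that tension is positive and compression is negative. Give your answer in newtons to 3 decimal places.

N=5 nodes, M=7 members, R=3 reactions → 2N=10, M+R=10
member 0 (0-1): L=2.9973, (cx,cy)=(0.4084,0.9128)
member 1 (0-2): L=2.6450, (cx,cy)=(1.0000,0.0000)
member 2 (1-2): L=3.0830, (cx,cy)=(0.4609,-0.8874)
member 3 (1-3): L=3.0430, (cx,cy)=(0.9994,-0.0358)
member 4 (2-3): L=3.0863, (cx,cy)=(0.5249,0.8512)
member 5 (2-4): L=2.8550, (cx,cy)=(1.0000,0.0000)
member 6 (3-4): L=2.9028, (cx,cy)=(0.4254,-0.9050)
solve A·x = −loads:
  F[0-1] = -1992.6923 N (compression)
  F[0-2] = +2102.6979 N (tension)
  F[1-2] = +1209.3563 N (tension)
  F[1-3] = -213.0433 N (compression)
  F[2-3] = +226.2804 N (tension)
  F[2-4] = +94.1336 N (tension)
  F[3-4] = -221.2574 N (compression)
  Rx@0 = -1288.9500 N
  Ry@0 = +1818.9659 N
  Ry@4 = +200.2341 N

2102.698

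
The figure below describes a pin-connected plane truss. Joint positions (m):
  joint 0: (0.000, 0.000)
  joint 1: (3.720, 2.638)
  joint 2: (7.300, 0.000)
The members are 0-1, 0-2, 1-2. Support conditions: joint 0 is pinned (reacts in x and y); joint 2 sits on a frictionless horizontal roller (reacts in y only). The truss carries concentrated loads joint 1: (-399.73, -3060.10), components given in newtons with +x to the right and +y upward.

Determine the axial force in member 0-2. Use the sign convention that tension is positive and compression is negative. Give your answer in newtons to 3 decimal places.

N=3 nodes, M=3 members, R=3 reactions → 2N=6, M+R=6
member 0 (0-1): L=4.5604, (cx,cy)=(0.8157,0.5785)
member 1 (0-2): L=7.3000, (cx,cy)=(1.0000,0.0000)
member 2 (1-2): L=4.4470, (cx,cy)=(0.8050,-0.5932)
solve A·x = −loads:
  F[0-1] = -2844.0520 N (compression)
  F[0-2] = +1920.2032 N (tension)
  F[1-2] = -2385.2137 N (compression)
  Rx@0 = +399.7300 N
  Ry@0 = +1645.1570 N
  Ry@2 = +1414.9430 N

1920.203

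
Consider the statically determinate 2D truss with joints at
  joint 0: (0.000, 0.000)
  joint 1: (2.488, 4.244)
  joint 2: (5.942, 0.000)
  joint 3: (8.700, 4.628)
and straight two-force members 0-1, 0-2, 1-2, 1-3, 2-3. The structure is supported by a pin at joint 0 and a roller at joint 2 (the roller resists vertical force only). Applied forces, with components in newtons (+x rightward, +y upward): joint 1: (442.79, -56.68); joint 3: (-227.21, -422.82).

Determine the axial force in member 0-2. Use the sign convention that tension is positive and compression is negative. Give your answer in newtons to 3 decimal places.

N=4 nodes, M=5 members, R=3 reactions → 2N=8, M+R=8
member 0 (0-1): L=4.9195, (cx,cy)=(0.5057,0.8627)
member 1 (0-2): L=5.9420, (cx,cy)=(1.0000,0.0000)
member 2 (1-2): L=5.4719, (cx,cy)=(0.6312,-0.7756)
member 3 (1-3): L=6.2239, (cx,cy)=(0.9981,0.0617)
member 4 (2-3): L=5.3875, (cx,cy)=(0.5119,0.8590)
solve A·x = −loads:
  F[0-1] = +350.7628 N (tension)
  F[0-2] = +38.1851 N (tension)
  F[1-2] = -461.1771 N (compression)
  F[1-3] = +25.7607 N (tension)
  F[2-3] = -494.0573 N (compression)
  Rx@0 = -215.5800 N
  Ry@0 = -302.5981 N
  Ry@2 = +782.0981 N

38.185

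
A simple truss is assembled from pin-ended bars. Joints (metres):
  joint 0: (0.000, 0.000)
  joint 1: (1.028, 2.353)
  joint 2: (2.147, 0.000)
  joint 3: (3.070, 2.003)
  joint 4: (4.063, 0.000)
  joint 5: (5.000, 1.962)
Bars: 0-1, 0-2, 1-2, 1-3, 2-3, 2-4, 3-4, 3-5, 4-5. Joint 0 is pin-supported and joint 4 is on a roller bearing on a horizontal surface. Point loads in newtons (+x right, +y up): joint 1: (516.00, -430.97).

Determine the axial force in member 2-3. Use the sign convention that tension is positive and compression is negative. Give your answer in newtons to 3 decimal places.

N=6 nodes, M=9 members, R=3 reactions → 2N=12, M+R=12
member 0 (0-1): L=2.5678, (cx,cy)=(0.4003,0.9164)
member 1 (0-2): L=2.1470, (cx,cy)=(1.0000,0.0000)
member 2 (1-2): L=2.6055, (cx,cy)=(0.4295,-0.9031)
member 3 (1-3): L=2.0718, (cx,cy)=(0.9856,-0.1689)
member 4 (2-3): L=2.2054, (cx,cy)=(0.4185,0.9082)
member 5 (2-4): L=1.9160, (cx,cy)=(1.0000,0.0000)
member 6 (3-4): L=2.2356, (cx,cy)=(0.4442,-0.8959)
member 7 (3-5): L=1.9304, (cx,cy)=(0.9998,-0.0212)
member 8 (4-5): L=2.1743, (cx,cy)=(0.4310,0.9024)
solve A·x = −loads:
  F[0-1] = -25.2058 N (compression)
  F[0-2] = +526.0911 N (tension)
  F[1-2] = -383.0163 N (compression)
  F[1-3] = -366.8696 N (compression)
  F[2-3] = +380.8524 N (tension)
  F[2-4] = +202.2053 N (tension)
  F[3-4] = -455.2437 N (compression)
  F[3-5] = +0.0000 N (tension)
  F[4-5] = -0.0000 N (compression)
  Rx@0 = -516.0000 N
  Ry@0 = +23.0977 N
  Ry@4 = +407.8723 N

380.852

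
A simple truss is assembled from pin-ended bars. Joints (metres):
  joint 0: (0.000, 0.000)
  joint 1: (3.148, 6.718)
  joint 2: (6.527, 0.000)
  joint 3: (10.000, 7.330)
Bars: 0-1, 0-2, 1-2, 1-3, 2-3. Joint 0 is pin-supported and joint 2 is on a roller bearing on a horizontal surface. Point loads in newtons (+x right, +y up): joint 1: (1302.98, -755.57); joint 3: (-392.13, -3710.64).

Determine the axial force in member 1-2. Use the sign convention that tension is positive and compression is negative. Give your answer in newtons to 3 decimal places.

-3483.671

N=4 nodes, M=5 members, R=3 reactions → 2N=8, M+R=8
member 0 (0-1): L=7.4190, (cx,cy)=(0.4243,0.9055)
member 1 (0-2): L=6.5270, (cx,cy)=(1.0000,0.0000)
member 2 (1-2): L=7.5199, (cx,cy)=(0.4493,-0.8934)
member 3 (1-3): L=6.8793, (cx,cy)=(0.9960,0.0890)
member 4 (2-3): L=8.1111, (cx,cy)=(0.4282,0.9037)
solve A·x = −loads:
  F[0-1] = +2743.1969 N (tension)
  F[0-2] = -253.1336 N (compression)
  F[1-2] = -3483.6711 N (compression)
  F[1-3] = +1432.0345 N (tension)
  F[2-3] = -4247.0493 N (compression)
  Rx@0 = -910.8500 N
  Ry@0 = -2484.0031 N
  Ry@2 = +6950.2131 N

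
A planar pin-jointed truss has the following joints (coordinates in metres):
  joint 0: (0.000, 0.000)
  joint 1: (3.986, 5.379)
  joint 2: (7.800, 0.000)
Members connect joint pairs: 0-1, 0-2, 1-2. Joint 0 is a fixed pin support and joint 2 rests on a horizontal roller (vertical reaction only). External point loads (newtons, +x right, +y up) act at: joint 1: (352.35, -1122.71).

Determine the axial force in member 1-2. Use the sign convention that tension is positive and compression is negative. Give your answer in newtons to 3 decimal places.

-1001.192

N=3 nodes, M=3 members, R=3 reactions → 2N=6, M+R=6
member 0 (0-1): L=6.6949, (cx,cy)=(0.5954,0.8034)
member 1 (0-2): L=7.8000, (cx,cy)=(1.0000,0.0000)
member 2 (1-2): L=6.5940, (cx,cy)=(0.5784,-0.8157)
solve A·x = −loads:
  F[0-1] = -380.8475 N (compression)
  F[0-2] = +579.0981 N (tension)
  F[1-2] = -1001.1920 N (compression)
  Rx@0 = -352.3500 N
  Ry@0 = +305.9904 N
  Ry@2 = +816.7196 N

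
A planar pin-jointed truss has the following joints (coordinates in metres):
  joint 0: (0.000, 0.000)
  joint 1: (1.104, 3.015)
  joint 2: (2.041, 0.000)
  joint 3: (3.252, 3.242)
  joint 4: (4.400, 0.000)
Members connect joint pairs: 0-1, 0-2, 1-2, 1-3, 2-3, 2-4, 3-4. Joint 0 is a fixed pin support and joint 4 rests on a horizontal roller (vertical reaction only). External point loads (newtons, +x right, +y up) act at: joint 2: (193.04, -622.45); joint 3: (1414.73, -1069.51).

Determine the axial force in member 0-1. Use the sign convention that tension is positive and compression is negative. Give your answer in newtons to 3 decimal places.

N=5 nodes, M=7 members, R=3 reactions → 2N=10, M+R=10
member 0 (0-1): L=3.2108, (cx,cy)=(0.3438,0.9390)
member 1 (0-2): L=2.0410, (cx,cy)=(1.0000,0.0000)
member 2 (1-2): L=3.1572, (cx,cy)=(0.2968,-0.9549)
member 3 (1-3): L=2.1600, (cx,cy)=(0.9945,0.1051)
member 4 (2-3): L=3.4608, (cx,cy)=(0.3499,0.9368)
member 5 (2-4): L=2.3590, (cx,cy)=(1.0000,0.0000)
member 6 (3-4): L=3.4393, (cx,cy)=(0.3338,-0.9426)
solve A·x = −loads:
  F[0-1] = +457.5329 N (tension)
  F[0-2] = +1450.4506 N (tension)
  F[1-2] = -418.7430 N (compression)
  F[1-3] = +283.1611 N (tension)
  F[2-3] = +1091.3209 N (tension)
  F[2-4] = +751.2622 N (tension)
  F[3-4] = -2250.6807 N (compression)
  Rx@0 = -1607.7700 N
  Ry@0 = -429.6358 N
  Ry@4 = +2121.5958 N

457.533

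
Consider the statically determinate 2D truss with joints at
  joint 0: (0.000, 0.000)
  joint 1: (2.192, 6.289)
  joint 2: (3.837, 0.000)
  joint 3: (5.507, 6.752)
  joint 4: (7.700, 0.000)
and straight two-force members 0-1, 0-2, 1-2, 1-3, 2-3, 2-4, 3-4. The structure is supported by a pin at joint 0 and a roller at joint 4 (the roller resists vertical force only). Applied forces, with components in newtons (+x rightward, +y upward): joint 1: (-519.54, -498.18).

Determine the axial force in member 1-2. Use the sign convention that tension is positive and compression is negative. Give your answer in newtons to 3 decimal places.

316.191

N=5 nodes, M=7 members, R=3 reactions → 2N=10, M+R=10
member 0 (0-1): L=6.6601, (cx,cy)=(0.3291,0.9443)
member 1 (0-2): L=3.8370, (cx,cy)=(1.0000,0.0000)
member 2 (1-2): L=6.5006, (cx,cy)=(0.2531,-0.9675)
member 3 (1-3): L=3.3472, (cx,cy)=(0.9904,0.1383)
member 4 (2-3): L=6.9555, (cx,cy)=(0.2401,0.9707)
member 5 (2-4): L=3.8630, (cx,cy)=(1.0000,0.0000)
member 6 (3-4): L=7.0992, (cx,cy)=(0.3089,-0.9511)
solve A·x = −loads:
  F[0-1] = -826.7585 N (compression)
  F[0-2] = -247.4321 N (compression)
  F[1-2] = +316.1908 N (tension)
  F[1-3] = +169.0437 N (tension)
  F[2-3] = -315.1172 N (compression)
  F[2-4] = -91.7593 N (compression)
  F[3-4] = +297.0443 N (tension)
  Rx@0 = +519.5400 N
  Ry@0 = +780.6964 N
  Ry@4 = -282.5164 N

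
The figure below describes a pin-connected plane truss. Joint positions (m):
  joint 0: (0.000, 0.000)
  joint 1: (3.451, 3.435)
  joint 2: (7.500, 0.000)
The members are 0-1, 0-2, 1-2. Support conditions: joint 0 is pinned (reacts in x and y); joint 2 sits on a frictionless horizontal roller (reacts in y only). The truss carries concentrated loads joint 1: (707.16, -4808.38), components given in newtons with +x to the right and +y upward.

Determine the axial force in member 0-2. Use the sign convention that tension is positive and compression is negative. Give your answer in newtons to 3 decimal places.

N=3 nodes, M=3 members, R=3 reactions → 2N=6, M+R=6
member 0 (0-1): L=4.8692, (cx,cy)=(0.7087,0.7055)
member 1 (0-2): L=7.5000, (cx,cy)=(1.0000,0.0000)
member 2 (1-2): L=5.3098, (cx,cy)=(0.7626,-0.6469)
solve A·x = −loads:
  F[0-1] = -3220.5919 N (compression)
  F[0-2] = +2989.7476 N (tension)
  F[1-2] = -3920.6875 N (compression)
  Rx@0 = -707.1600 N
  Ry@0 = +2272.0048 N
  Ry@2 = +2536.3752 N

2989.748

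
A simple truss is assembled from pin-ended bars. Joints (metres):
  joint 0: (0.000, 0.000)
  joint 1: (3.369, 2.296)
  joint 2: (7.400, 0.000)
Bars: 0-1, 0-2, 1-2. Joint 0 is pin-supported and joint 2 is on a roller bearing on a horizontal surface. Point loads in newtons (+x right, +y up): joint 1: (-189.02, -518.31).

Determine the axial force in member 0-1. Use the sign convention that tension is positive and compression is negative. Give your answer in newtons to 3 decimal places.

N=3 nodes, M=3 members, R=3 reactions → 2N=6, M+R=6
member 0 (0-1): L=4.0770, (cx,cy)=(0.8263,0.5632)
member 1 (0-2): L=7.4000, (cx,cy)=(1.0000,0.0000)
member 2 (1-2): L=4.6390, (cx,cy)=(0.8689,-0.4949)
solve A·x = −loads:
  F[0-1] = -605.4853 N (compression)
  F[0-2] = +311.3207 N (tension)
  F[1-2] = -358.2797 N (compression)
  Rx@0 = +189.0200 N
  Ry@0 = +340.9862 N
  Ry@2 = +177.3238 N

-605.485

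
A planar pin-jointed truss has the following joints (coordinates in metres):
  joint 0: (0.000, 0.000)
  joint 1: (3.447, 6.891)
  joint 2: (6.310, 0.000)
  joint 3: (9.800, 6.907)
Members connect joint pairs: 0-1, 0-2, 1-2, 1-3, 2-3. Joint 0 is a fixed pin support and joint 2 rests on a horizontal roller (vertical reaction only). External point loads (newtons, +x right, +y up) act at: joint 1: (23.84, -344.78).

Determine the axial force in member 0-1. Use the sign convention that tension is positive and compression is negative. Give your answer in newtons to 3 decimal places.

N=4 nodes, M=5 members, R=3 reactions → 2N=8, M+R=8
member 0 (0-1): L=7.7050, (cx,cy)=(0.4474,0.8943)
member 1 (0-2): L=6.3100, (cx,cy)=(1.0000,0.0000)
member 2 (1-2): L=7.4621, (cx,cy)=(0.3837,-0.9235)
member 3 (1-3): L=6.3530, (cx,cy)=(1.0000,0.0025)
member 4 (2-3): L=7.7387, (cx,cy)=(0.4510,0.8925)
solve A·x = −loads:
  F[0-1] = -145.8043 N (compression)
  F[0-2] = +89.0684 N (tension)
  F[1-2] = -232.1465 N (compression)
  F[1-3] = -0.0000 N (compression)
  F[2-3] = -0.0000 N (compression)
  Rx@0 = -23.8400 N
  Ry@0 = +130.4000 N
  Ry@2 = +214.3800 N

-145.804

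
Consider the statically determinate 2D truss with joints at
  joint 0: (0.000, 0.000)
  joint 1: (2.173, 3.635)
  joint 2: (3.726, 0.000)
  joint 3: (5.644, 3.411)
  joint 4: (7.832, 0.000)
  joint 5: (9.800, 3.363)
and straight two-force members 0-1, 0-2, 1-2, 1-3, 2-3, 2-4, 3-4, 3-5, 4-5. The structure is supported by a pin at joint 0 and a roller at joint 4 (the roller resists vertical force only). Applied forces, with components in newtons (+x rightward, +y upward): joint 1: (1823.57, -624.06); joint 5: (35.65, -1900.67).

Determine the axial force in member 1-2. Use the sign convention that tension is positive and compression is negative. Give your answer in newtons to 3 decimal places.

-1598.008

N=6 nodes, M=9 members, R=3 reactions → 2N=12, M+R=12
member 0 (0-1): L=4.2350, (cx,cy)=(0.5131,0.8583)
member 1 (0-2): L=3.7260, (cx,cy)=(1.0000,0.0000)
member 2 (1-2): L=3.9529, (cx,cy)=(0.3929,-0.9196)
member 3 (1-3): L=3.4782, (cx,cy)=(0.9979,-0.0644)
member 4 (2-3): L=3.9133, (cx,cy)=(0.4901,0.8717)
member 5 (2-4): L=4.1060, (cx,cy)=(1.0000,0.0000)
member 6 (3-4): L=4.0524, (cx,cy)=(0.5399,-0.8417)
member 7 (3-5): L=4.1563, (cx,cy)=(0.9999,-0.0115)
member 8 (4-5): L=3.8965, (cx,cy)=(0.5051,0.8631)
solve A·x = −loads:
  F[0-1] = +1034.9768 N (tension)
  F[0-2] = +1328.1671 N (tension)
  F[1-2] = -1598.0079 N (compression)
  F[1-3] = -666.0729 N (compression)
  F[2-3] = +1685.8946 N (tension)
  F[2-4] = -125.9635 N (compression)
  F[3-4] = -1812.4603 N (compression)
  F[3-5] = +1140.2762 N (tension)
  F[4-5] = -2186.9366 N (compression)
  Rx@0 = -1859.2200 N
  Ry@0 = -888.3466 N
  Ry@4 = +3413.0766 N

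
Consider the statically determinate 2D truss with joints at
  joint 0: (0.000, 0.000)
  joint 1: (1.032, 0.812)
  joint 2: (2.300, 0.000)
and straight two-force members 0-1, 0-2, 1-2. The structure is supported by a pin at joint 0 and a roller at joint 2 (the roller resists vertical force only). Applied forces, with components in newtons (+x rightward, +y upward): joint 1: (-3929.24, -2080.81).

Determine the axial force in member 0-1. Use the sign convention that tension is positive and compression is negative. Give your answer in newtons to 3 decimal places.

-4098.509

N=3 nodes, M=3 members, R=3 reactions → 2N=6, M+R=6
member 0 (0-1): L=1.3132, (cx,cy)=(0.7859,0.6184)
member 1 (0-2): L=2.3000, (cx,cy)=(1.0000,0.0000)
member 2 (1-2): L=1.5057, (cx,cy)=(0.8421,-0.5393)
solve A·x = −loads:
  F[0-1] = -4098.5092 N (compression)
  F[0-2] = -708.2407 N (compression)
  F[1-2] = +841.0145 N (tension)
  Rx@0 = +3929.2400 N
  Ry@0 = +2534.3522 N
  Ry@2 = -453.5422 N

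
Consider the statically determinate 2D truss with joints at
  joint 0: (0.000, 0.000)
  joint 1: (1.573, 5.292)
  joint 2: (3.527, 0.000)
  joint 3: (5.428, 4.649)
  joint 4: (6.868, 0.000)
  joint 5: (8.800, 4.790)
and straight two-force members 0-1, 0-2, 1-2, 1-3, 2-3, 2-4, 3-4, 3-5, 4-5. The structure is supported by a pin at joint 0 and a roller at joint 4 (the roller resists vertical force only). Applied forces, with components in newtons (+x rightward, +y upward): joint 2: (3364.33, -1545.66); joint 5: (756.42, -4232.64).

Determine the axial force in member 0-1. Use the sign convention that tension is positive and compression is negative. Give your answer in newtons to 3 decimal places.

1008.101

N=6 nodes, M=9 members, R=3 reactions → 2N=12, M+R=12
member 0 (0-1): L=5.5208, (cx,cy)=(0.2849,0.9586)
member 1 (0-2): L=3.5270, (cx,cy)=(1.0000,0.0000)
member 2 (1-2): L=5.6412, (cx,cy)=(0.3464,-0.9381)
member 3 (1-3): L=3.9083, (cx,cy)=(0.9864,-0.1645)
member 4 (2-3): L=5.0226, (cx,cy)=(0.3785,0.9256)
member 5 (2-4): L=3.3410, (cx,cy)=(1.0000,0.0000)
member 6 (3-4): L=4.8669, (cx,cy)=(0.2959,-0.9552)
member 7 (3-5): L=3.3749, (cx,cy)=(0.9991,0.0418)
member 8 (4-5): L=5.1650, (cx,cy)=(0.3741,0.9274)
solve A·x = −loads:
  F[0-1] = +1008.1013 N (tension)
  F[0-2] = +3833.5210 N (tension)
  F[1-2] = -1152.1099 N (compression)
  F[1-3] = +695.7768 N (tension)
  F[2-3] = +2837.5408 N (tension)
  F[2-4] = -1003.8437 N (compression)
  F[3-4] = -2520.0238 N (compression)
  F[3-5] = +2508.0673 N (tension)
  F[4-5] = -4676.9478 N (compression)
  Rx@0 = -4120.7500 N
  Ry@0 = -966.3166 N
  Ry@4 = +6744.6166 N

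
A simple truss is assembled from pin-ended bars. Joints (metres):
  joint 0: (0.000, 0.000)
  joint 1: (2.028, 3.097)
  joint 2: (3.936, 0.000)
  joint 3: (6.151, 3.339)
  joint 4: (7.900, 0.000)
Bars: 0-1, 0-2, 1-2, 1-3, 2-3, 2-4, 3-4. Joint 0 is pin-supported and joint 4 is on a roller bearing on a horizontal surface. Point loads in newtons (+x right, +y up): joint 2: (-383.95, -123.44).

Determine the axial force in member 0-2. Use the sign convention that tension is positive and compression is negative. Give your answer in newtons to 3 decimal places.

-343.391

N=5 nodes, M=7 members, R=3 reactions → 2N=10, M+R=10
member 0 (0-1): L=3.7019, (cx,cy)=(0.5478,0.8366)
member 1 (0-2): L=3.9360, (cx,cy)=(1.0000,0.0000)
member 2 (1-2): L=3.6376, (cx,cy)=(0.5245,-0.8514)
member 3 (1-3): L=4.1301, (cx,cy)=(0.9983,0.0586)
member 4 (2-3): L=4.0069, (cx,cy)=(0.5528,0.8333)
member 5 (2-4): L=3.9640, (cx,cy)=(1.0000,0.0000)
member 6 (3-4): L=3.7693, (cx,cy)=(0.4640,-0.8858)
solve A·x = −loads:
  F[0-1] = -74.0369 N (compression)
  F[0-2] = -343.3908 N (compression)
  F[1-2] = +67.5124 N (tension)
  F[1-3] = -76.1020 N (compression)
  F[2-3] = +79.1542 N (tension)
  F[2-4] = +32.2149 N (tension)
  F[3-4] = -69.4277 N (compression)
  Rx@0 = +383.9500 N
  Ry@0 = +61.9388 N
  Ry@4 = +61.5012 N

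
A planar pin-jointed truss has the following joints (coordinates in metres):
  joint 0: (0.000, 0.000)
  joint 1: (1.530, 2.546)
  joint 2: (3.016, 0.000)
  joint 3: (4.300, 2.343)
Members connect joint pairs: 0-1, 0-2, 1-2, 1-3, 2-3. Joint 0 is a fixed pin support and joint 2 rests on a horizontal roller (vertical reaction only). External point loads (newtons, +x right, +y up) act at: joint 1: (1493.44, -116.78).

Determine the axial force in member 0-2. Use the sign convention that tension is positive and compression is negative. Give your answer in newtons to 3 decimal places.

770.403

N=4 nodes, M=5 members, R=3 reactions → 2N=8, M+R=8
member 0 (0-1): L=2.9704, (cx,cy)=(0.5151,0.8571)
member 1 (0-2): L=3.0160, (cx,cy)=(1.0000,0.0000)
member 2 (1-2): L=2.9479, (cx,cy)=(0.5041,-0.8637)
member 3 (1-3): L=2.7774, (cx,cy)=(0.9973,-0.0731)
member 4 (2-3): L=2.6718, (cx,cy)=(0.4806,0.8769)
solve A·x = −loads:
  F[0-1] = +1403.7101 N (tension)
  F[0-2] = +770.4033 N (tension)
  F[1-2] = -1528.3296 N (compression)
  F[1-3] = -0.0000 N (compression)
  F[2-3] = +0.0000 N (tension)
  Rx@0 = -1493.4400 N
  Ry@0 = -1203.1708 N
  Ry@2 = +1319.9508 N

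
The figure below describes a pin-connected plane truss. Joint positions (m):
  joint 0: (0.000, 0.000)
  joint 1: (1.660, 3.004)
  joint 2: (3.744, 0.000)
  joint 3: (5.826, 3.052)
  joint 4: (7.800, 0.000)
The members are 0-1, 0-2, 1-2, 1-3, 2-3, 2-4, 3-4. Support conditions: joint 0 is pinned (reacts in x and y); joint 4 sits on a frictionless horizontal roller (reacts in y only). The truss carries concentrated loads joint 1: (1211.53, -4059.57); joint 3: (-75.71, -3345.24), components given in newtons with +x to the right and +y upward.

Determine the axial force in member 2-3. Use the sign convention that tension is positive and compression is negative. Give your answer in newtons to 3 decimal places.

589.942

N=5 nodes, M=7 members, R=3 reactions → 2N=10, M+R=10
member 0 (0-1): L=3.4321, (cx,cy)=(0.4837,0.8753)
member 1 (0-2): L=3.7440, (cx,cy)=(1.0000,0.0000)
member 2 (1-2): L=3.6561, (cx,cy)=(0.5700,-0.8216)
member 3 (1-3): L=4.1663, (cx,cy)=(0.9999,0.0115)
member 4 (2-3): L=3.6945, (cx,cy)=(0.5635,0.8261)
member 5 (2-4): L=4.0560, (cx,cy)=(1.0000,0.0000)
member 6 (3-4): L=3.6347, (cx,cy)=(0.5431,-0.8397)
solve A·x = −loads:
  F[0-1] = -4119.0794 N (compression)
  F[0-2] = +3128.0647 N (tension)
  F[1-2] = -593.1367 N (compression)
  F[1-3] = -2865.8733 N (compression)
  F[2-3] = +589.9420 N (tension)
  F[2-4] = +2457.5182 N (tension)
  F[3-4] = -4525.0532 N (compression)
  Rx@0 = -1135.8200 N
  Ry@0 = +3605.2429 N
  Ry@4 = +3799.5671 N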